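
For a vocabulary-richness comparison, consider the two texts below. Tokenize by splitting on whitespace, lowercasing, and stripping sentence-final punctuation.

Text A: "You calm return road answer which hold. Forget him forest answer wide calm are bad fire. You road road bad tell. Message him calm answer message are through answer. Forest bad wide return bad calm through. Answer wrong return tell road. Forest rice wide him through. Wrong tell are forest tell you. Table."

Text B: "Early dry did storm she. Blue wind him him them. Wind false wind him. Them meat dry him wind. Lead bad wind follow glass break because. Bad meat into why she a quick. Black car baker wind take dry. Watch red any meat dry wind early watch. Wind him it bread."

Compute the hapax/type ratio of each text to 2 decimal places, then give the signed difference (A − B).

-0.40

A: hapax=6, V=20, ratio=0.30
B: hapax=21, V=30, ratio=0.70
Difference = 0.30 − 0.70 = -0.40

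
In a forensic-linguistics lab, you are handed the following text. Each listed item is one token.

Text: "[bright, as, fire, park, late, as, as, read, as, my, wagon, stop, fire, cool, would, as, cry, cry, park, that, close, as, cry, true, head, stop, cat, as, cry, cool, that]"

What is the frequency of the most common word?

7

Frequencies: as:7, cry:4, fire:2, park:2, stop:2, cool:2, that:2, bright:1, late:1, read:1, my:1, wagon:1, would:1, close:1, true:1, head:1, cat:1
Most common: 'as' with frequency 7.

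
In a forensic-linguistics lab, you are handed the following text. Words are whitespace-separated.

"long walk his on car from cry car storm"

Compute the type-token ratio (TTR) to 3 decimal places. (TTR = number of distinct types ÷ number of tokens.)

0.889

N = 9 tokens, V = 8 types.
TTR = V / N = 8 / 9 = 0.889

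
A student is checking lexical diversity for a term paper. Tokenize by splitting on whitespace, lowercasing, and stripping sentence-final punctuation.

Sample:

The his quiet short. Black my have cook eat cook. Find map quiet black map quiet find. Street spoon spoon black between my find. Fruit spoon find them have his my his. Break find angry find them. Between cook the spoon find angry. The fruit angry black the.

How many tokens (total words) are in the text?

48

Tokens: the, his, quiet, short, black, my, have, cook, eat, cook, find, map, quiet, black, map, quiet, find, street, spoon, spoon, black, between, my, find, fruit, spoon, find, them, have, his, my, his, break, find, angry, find, them, between, cook, the, spoon, find, angry, the, fruit, angry, black, the
N = 48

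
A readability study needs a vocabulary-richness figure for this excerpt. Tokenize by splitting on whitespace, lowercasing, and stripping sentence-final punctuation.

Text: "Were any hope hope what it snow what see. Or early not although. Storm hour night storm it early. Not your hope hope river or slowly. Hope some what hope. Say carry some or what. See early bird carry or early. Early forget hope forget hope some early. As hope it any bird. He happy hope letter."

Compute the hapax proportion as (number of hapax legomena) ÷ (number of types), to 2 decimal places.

Frequencies: hope:10, early:6, what:4, or:4, it:3, some:3, any:2, see:2, not:2, storm:2, carry:2, bird:2, forget:2, were:1, snow:1, although:1, hour:1, night:1, your:1, river:1, … (6 more, each freq 1)
Hapax count = 13; type count = 26.
Ratio = 13 / 26 = 0.50

0.50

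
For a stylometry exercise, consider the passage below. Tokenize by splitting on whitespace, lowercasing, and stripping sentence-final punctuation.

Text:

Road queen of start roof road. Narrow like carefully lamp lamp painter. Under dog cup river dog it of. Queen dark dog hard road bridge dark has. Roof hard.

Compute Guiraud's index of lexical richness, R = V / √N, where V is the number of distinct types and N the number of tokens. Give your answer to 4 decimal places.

3.5282

N = 29, V = 19.
√N = 5.385165
R = 19 / 5.385165 = 3.5282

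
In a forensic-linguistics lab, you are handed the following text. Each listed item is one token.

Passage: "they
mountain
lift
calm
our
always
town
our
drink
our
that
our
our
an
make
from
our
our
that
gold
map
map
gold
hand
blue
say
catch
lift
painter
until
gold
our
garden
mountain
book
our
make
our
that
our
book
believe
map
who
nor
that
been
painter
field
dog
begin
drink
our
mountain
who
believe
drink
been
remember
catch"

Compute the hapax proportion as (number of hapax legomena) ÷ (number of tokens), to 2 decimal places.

Frequencies: our:12, that:4, mountain:3, drink:3, gold:3, map:3, lift:2, make:2, catch:2, painter:2, book:2, believe:2, who:2, been:2, they:1, calm:1, always:1, town:1, an:1, from:1, … (10 more, each freq 1)
Hapax count = 16; token count = 60.
Ratio = 16 / 60 = 0.27

0.27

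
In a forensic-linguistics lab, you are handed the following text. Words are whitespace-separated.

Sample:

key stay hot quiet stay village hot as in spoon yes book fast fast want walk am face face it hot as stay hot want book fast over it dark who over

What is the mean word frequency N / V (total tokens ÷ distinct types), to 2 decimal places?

N = 32 tokens, V = 19 types.
Mean frequency = N / V = 32 / 19 = 1.68

1.68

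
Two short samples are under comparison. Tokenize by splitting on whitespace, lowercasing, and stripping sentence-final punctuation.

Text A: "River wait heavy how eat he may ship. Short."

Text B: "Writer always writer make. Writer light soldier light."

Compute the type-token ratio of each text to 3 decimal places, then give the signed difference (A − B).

TTR(A) = 9/9 = 1.000
TTR(B) = 5/8 = 0.625
Difference = 1.000 − 0.625 = 0.375

0.375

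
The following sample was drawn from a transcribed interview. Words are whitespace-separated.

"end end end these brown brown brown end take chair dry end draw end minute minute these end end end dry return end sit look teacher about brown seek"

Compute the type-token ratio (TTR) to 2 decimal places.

0.48

N = 29 tokens, V = 14 types.
TTR = V / N = 14 / 29 = 0.48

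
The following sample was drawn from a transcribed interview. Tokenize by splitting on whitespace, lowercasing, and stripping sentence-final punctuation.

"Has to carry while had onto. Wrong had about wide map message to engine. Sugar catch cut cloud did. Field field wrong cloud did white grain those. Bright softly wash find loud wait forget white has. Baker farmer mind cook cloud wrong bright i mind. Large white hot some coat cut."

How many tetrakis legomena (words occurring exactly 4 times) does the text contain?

0

Frequencies: wrong:3, cloud:3, white:3, has:2, to:2, had:2, cut:2, did:2, field:2, bright:2, mind:2, carry:1, while:1, onto:1, about:1, wide:1, map:1, message:1, engine:1, sugar:1, … (17 more, each freq 1)
Words with frequency 4: (none)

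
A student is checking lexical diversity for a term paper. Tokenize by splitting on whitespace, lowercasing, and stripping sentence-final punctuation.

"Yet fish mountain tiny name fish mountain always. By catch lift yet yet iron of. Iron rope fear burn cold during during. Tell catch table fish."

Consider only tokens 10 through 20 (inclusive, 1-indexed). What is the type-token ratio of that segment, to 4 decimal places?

Segment tokens 10–20: catch, lift, yet, yet, iron, of, iron, rope, fear, burn, cold
Segment N = 11, segment V = 9.
TTR = 9 / 11 = 0.8182

0.8182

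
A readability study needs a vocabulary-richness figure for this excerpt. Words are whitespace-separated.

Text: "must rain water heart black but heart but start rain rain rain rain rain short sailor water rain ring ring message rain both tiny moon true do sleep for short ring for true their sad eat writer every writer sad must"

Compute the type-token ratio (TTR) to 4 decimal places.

0.5610

N = 41 tokens, V = 23 types.
TTR = V / N = 23 / 41 = 0.5610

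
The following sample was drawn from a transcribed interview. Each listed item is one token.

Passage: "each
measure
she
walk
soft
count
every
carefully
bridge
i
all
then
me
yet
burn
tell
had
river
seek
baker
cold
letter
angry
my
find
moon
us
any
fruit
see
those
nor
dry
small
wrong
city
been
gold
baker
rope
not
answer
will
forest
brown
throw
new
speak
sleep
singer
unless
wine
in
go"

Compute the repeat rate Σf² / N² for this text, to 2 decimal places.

0.02

Frequencies: baker:2, each:1, measure:1, she:1, walk:1, soft:1, count:1, every:1, carefully:1, bridge:1, i:1, all:1, then:1, me:1, yet:1, burn:1, tell:1, had:1, river:1, seek:1, … (33 more, each freq 1)
Σf² = 56; N² = 2916
Repeat rate = 56 / 2916 = 0.02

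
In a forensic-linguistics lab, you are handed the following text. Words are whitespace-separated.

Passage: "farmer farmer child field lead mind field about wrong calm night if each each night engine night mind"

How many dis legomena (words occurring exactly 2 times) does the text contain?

Frequencies: night:3, farmer:2, field:2, mind:2, each:2, child:1, lead:1, about:1, wrong:1, calm:1, if:1, engine:1
Words with frequency 2: each, farmer, field, mind

4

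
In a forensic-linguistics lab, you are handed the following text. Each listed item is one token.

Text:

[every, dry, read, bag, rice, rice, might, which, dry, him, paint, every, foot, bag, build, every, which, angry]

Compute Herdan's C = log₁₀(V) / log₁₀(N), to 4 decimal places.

N = 18, V = 12.
log₁₀(V) = 1.079181, log₁₀(N) = 1.255273
C = 1.079181 / 1.255273 = 0.8597

0.8597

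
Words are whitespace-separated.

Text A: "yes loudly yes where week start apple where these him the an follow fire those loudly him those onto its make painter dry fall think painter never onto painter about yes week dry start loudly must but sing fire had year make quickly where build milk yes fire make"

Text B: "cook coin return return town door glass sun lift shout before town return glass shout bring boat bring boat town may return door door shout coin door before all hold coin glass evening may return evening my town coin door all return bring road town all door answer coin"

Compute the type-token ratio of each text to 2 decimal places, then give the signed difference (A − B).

TTR(A) = 30/49 = 0.61
TTR(B) = 19/49 = 0.39
Difference = 0.61 − 0.39 = 0.22

0.22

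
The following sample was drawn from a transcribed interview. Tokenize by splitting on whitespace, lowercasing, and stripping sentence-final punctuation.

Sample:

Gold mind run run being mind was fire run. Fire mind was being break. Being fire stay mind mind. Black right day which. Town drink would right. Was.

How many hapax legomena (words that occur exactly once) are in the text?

Frequencies: mind:5, run:3, being:3, was:3, fire:3, right:2, gold:1, break:1, stay:1, black:1, day:1, which:1, town:1, drink:1, would:1
Hapax (freq=1): black, break, day, drink, gold, stay, town, which, would

9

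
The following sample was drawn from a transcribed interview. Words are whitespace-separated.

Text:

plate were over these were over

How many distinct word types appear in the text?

4

Distinct types: {over, plate, these, were}
V = 4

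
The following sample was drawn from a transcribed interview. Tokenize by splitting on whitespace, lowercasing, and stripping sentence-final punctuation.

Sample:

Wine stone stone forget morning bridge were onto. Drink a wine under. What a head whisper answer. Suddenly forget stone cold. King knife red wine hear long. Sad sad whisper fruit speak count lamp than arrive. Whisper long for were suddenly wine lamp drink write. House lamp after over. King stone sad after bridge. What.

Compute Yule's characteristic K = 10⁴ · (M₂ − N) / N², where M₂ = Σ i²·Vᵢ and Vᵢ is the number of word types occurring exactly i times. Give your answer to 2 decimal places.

204.96

Frequencies: wine:4, stone:4, whisper:3, sad:3, lamp:3, forget:2, bridge:2, were:2, drink:2, a:2, what:2, suddenly:2, king:2, long:2, after:2, morning:1, onto:1, under:1, head:1, answer:1, … (13 more, each freq 1)
N = 55. Frequency spectrum: V_1=18, V_2=10, V_3=3, V_4=2
M₂ = 1²·18 + 2²·10 + 3²·3 + 4²·2 = 117
K = 10000 × (117 − 55) / 55² = 204.96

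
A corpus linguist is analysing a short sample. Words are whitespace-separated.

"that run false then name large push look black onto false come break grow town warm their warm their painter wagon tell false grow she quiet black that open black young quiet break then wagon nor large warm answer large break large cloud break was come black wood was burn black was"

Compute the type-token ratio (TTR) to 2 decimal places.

0.56

N = 52 tokens, V = 29 types.
TTR = V / N = 29 / 52 = 0.56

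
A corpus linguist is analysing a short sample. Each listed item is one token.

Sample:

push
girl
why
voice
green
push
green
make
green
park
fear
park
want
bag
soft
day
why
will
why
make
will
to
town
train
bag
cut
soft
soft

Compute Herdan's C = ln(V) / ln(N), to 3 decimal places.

N = 28, V = 17.
ln(V) = 2.833213, ln(N) = 3.332205
C = 2.833213 / 3.332205 = 0.850

0.850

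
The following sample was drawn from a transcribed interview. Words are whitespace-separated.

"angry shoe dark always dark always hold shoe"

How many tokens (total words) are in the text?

Tokens: angry, shoe, dark, always, dark, always, hold, shoe
N = 8

8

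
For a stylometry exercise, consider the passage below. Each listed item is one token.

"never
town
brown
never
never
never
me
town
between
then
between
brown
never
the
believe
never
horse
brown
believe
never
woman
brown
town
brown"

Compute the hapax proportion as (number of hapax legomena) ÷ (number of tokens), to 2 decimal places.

0.21

Frequencies: never:7, brown:5, town:3, between:2, believe:2, me:1, then:1, the:1, horse:1, woman:1
Hapax count = 5; token count = 24.
Ratio = 5 / 24 = 0.21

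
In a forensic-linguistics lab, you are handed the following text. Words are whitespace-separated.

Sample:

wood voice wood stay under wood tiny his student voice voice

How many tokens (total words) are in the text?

11

Tokens: wood, voice, wood, stay, under, wood, tiny, his, student, voice, voice
N = 11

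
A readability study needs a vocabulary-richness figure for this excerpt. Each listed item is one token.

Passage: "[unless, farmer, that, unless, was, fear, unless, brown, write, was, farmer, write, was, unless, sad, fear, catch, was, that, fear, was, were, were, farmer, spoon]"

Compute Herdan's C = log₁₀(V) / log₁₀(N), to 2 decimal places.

N = 25, V = 11.
log₁₀(V) = 1.041393, log₁₀(N) = 1.397940
C = 1.041393 / 1.397940 = 0.74

0.74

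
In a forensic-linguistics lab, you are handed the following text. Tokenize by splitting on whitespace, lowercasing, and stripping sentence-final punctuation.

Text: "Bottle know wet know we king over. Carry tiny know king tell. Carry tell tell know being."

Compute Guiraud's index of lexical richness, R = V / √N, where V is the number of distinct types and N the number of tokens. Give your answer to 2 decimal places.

N = 17, V = 10.
√N = 4.123106
R = 10 / 4.123106 = 2.43

2.43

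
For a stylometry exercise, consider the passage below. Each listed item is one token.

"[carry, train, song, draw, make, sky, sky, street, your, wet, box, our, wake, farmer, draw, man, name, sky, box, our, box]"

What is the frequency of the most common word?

Frequencies: sky:3, box:3, draw:2, our:2, carry:1, train:1, song:1, make:1, street:1, your:1, wet:1, wake:1, farmer:1, man:1, name:1
Most common: 'sky' with frequency 3.

3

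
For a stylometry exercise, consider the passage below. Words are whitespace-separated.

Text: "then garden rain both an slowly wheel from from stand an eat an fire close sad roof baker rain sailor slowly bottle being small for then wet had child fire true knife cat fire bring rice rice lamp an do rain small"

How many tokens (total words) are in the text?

42

Tokens: then, garden, rain, both, an, slowly, wheel, from, from, stand, an, eat, an, fire, close, sad, roof, baker, rain, sailor, slowly, bottle, being, small, for, then, wet, had, child, fire, true, knife, cat, fire, bring, rice, rice, lamp, an, do, rain, small
N = 42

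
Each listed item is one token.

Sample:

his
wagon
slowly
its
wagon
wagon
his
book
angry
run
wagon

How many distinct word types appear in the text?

7

Distinct types: {angry, book, his, its, run, slowly, wagon}
V = 7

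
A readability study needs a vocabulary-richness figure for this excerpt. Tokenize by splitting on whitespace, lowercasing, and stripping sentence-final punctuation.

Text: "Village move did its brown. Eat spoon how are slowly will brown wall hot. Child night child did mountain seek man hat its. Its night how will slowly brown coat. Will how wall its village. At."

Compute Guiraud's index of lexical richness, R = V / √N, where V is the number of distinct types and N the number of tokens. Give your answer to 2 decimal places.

N = 36, V = 21.
√N = 6.000000
R = 21 / 6.000000 = 3.50

3.50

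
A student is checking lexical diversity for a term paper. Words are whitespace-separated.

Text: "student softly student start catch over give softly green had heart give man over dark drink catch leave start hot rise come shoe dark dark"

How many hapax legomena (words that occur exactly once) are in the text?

Frequencies: dark:3, student:2, softly:2, start:2, catch:2, over:2, give:2, green:1, had:1, heart:1, man:1, drink:1, leave:1, hot:1, rise:1, come:1, shoe:1
Hapax (freq=1): come, drink, green, had, heart, hot, leave, man, rise, shoe

10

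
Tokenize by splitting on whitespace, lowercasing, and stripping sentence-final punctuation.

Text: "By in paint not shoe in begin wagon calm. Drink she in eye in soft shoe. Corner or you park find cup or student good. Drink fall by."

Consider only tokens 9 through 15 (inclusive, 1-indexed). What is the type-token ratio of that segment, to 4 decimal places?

Segment tokens 9–15: calm, drink, she, in, eye, in, soft
Segment N = 7, segment V = 6.
TTR = 6 / 7 = 0.8571

0.8571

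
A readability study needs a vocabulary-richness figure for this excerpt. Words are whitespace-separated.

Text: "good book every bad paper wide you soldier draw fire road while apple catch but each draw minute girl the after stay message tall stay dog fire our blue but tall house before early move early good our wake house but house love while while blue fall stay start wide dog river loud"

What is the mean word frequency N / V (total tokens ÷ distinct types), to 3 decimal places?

1.472

N = 53 tokens, V = 36 types.
Mean frequency = N / V = 53 / 36 = 1.472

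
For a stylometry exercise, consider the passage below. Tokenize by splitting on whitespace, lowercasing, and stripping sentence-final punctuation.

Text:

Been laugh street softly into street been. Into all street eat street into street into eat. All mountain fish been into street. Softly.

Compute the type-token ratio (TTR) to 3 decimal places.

N = 23 tokens, V = 9 types.
TTR = V / N = 9 / 23 = 0.391

0.391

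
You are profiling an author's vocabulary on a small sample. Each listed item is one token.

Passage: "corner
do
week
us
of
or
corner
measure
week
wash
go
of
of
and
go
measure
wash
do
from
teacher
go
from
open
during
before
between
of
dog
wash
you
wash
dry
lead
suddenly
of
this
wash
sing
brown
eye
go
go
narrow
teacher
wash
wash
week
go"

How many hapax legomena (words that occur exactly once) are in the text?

17

Frequencies: wash:7, go:6, of:5, week:3, corner:2, do:2, measure:2, from:2, teacher:2, us:1, or:1, and:1, open:1, during:1, before:1, between:1, dog:1, you:1, dry:1, lead:1, … (6 more, each freq 1)
Hapax (freq=1): and, before, between, brown, dog, dry, during, eye, lead, narrow, open, or, sing, suddenly, this, us, you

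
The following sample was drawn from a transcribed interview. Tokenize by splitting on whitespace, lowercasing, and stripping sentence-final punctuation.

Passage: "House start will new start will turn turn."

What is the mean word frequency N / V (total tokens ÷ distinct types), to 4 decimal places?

1.6000

N = 8 tokens, V = 5 types.
Mean frequency = N / V = 8 / 5 = 1.6000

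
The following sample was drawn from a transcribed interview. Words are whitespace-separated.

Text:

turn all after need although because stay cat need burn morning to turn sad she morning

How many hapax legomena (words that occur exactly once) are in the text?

Frequencies: turn:2, need:2, morning:2, all:1, after:1, although:1, because:1, stay:1, cat:1, burn:1, to:1, sad:1, she:1
Hapax (freq=1): after, all, although, because, burn, cat, sad, she, stay, to

10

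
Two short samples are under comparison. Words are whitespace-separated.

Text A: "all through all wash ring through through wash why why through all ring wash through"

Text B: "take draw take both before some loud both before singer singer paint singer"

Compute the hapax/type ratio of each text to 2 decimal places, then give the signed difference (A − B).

A: hapax=0, V=5, ratio=0.00
B: hapax=4, V=8, ratio=0.50
Difference = 0.00 − 0.50 = -0.50

-0.50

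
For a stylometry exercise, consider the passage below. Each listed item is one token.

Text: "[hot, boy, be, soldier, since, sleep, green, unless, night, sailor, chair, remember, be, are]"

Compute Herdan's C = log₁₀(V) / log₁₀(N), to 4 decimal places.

0.9719

N = 14, V = 13.
log₁₀(V) = 1.113943, log₁₀(N) = 1.146128
C = 1.113943 / 1.146128 = 0.9719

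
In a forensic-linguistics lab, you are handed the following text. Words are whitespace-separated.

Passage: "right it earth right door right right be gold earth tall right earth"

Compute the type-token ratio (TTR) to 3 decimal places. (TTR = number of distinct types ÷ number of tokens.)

N = 13 tokens, V = 7 types.
TTR = V / N = 7 / 13 = 0.538

0.538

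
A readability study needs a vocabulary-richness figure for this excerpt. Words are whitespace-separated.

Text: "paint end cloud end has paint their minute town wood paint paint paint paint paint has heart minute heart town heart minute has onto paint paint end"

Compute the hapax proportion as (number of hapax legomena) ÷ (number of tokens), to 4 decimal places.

Frequencies: paint:9, end:3, has:3, minute:3, heart:3, town:2, cloud:1, their:1, wood:1, onto:1
Hapax count = 4; token count = 27.
Ratio = 4 / 27 = 0.1481

0.1481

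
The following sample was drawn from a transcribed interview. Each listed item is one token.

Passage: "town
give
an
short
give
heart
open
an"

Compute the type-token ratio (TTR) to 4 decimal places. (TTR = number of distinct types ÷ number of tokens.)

0.7500

N = 8 tokens, V = 6 types.
TTR = V / N = 6 / 8 = 0.7500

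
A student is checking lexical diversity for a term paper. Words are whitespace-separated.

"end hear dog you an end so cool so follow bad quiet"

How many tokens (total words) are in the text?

Tokens: end, hear, dog, you, an, end, so, cool, so, follow, bad, quiet
N = 12

12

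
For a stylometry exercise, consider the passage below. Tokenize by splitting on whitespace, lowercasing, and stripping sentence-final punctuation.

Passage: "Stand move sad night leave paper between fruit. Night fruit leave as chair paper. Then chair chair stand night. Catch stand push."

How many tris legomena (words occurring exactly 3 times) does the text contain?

3

Frequencies: stand:3, night:3, chair:3, leave:2, paper:2, fruit:2, move:1, sad:1, between:1, as:1, then:1, catch:1, push:1
Words with frequency 3: chair, night, stand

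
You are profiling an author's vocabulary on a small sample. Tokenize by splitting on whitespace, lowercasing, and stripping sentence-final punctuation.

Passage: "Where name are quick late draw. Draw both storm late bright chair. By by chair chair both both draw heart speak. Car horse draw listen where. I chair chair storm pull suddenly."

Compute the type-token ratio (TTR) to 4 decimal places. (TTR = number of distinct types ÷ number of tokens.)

N = 32 tokens, V = 19 types.
TTR = V / N = 19 / 32 = 0.5938

0.5938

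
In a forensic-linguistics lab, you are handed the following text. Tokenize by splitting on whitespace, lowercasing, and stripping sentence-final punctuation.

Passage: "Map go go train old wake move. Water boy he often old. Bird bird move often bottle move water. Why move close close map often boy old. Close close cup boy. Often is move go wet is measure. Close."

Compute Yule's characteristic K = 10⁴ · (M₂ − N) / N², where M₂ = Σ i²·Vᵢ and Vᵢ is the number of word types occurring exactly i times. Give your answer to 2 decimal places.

Frequencies: move:5, close:5, often:4, go:3, old:3, boy:3, map:2, water:2, bird:2, is:2, train:1, wake:1, he:1, bottle:1, why:1, cup:1, wet:1, measure:1
N = 39. Frequency spectrum: V_1=8, V_2=4, V_3=3, V_4=1, V_5=2
M₂ = 1²·8 + 2²·4 + 3²·3 + 4²·1 + 5²·2 = 117
K = 10000 × (117 − 39) / 39² = 512.82

512.82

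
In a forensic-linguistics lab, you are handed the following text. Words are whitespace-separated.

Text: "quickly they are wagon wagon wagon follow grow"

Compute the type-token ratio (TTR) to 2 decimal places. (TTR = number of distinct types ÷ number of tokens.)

N = 8 tokens, V = 6 types.
TTR = V / N = 6 / 8 = 0.75

0.75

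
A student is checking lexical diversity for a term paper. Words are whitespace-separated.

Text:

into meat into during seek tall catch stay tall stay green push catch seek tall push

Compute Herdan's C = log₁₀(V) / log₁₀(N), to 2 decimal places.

0.79

N = 16, V = 9.
log₁₀(V) = 0.954243, log₁₀(N) = 1.204120
C = 0.954243 / 1.204120 = 0.79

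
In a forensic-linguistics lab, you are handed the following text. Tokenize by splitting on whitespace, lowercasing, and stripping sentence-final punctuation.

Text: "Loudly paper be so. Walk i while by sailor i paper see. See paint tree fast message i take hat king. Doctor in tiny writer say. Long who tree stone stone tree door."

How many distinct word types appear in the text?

Distinct types: {be, by, doctor, door, fast, hat, i, in, king, long, loudly, message, paint, paper, sailor, say, see, so, stone, take, tiny, tree, walk, while, who, writer}
V = 26

26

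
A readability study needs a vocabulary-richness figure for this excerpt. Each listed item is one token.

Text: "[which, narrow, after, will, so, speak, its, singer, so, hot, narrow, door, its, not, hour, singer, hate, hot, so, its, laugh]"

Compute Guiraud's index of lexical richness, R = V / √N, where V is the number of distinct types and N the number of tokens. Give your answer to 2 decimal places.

3.06

N = 21, V = 14.
√N = 4.582576
R = 14 / 4.582576 = 3.06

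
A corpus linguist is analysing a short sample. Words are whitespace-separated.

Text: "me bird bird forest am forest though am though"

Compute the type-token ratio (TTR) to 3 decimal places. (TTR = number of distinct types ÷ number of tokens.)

0.556

N = 9 tokens, V = 5 types.
TTR = V / N = 5 / 9 = 0.556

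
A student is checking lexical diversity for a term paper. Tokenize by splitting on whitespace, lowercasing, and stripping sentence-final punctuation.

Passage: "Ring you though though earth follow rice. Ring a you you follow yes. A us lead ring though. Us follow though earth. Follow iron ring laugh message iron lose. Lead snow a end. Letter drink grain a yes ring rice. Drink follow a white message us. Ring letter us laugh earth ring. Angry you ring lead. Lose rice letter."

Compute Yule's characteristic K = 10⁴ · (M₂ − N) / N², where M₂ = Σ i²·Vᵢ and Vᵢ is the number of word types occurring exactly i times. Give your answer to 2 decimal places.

482.62

Frequencies: ring:8, follow:5, a:5, you:4, though:4, us:4, earth:3, rice:3, lead:3, letter:3, yes:2, iron:2, laugh:2, message:2, lose:2, drink:2, snow:1, end:1, grain:1, white:1, … (1 more, each freq 1)
N = 59. Frequency spectrum: V_1=5, V_2=6, V_3=4, V_4=3, V_5=2, V_8=1
M₂ = 1²·5 + 2²·6 + 3²·4 + 4²·3 + 5²·2 + 8²·1 = 227
K = 10000 × (227 − 59) / 59² = 482.62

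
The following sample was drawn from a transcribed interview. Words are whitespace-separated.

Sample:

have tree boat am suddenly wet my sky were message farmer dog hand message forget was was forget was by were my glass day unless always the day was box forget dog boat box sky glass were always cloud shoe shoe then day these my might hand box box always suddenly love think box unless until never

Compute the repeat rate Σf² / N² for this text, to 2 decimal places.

Frequencies: box:5, was:4, my:3, were:3, forget:3, day:3, always:3, boat:2, suddenly:2, sky:2, message:2, dog:2, hand:2, glass:2, unless:2, shoe:2, have:1, tree:1, am:1, wet:1, … (11 more, each freq 1)
Σf² = 137; N² = 3249
Repeat rate = 137 / 3249 = 0.04

0.04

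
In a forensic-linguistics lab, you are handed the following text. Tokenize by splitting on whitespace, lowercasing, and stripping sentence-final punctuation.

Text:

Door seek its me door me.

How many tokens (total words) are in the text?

Tokens: door, seek, its, me, door, me
N = 6

6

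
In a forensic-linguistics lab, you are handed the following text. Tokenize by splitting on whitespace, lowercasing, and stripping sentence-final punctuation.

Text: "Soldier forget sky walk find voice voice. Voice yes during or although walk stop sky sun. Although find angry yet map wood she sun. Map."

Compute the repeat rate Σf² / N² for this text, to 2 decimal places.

Frequencies: voice:3, sky:2, walk:2, find:2, although:2, sun:2, map:2, soldier:1, forget:1, yes:1, during:1, or:1, stop:1, angry:1, yet:1, wood:1, she:1
Σf² = 43; N² = 625
Repeat rate = 43 / 625 = 0.07

0.07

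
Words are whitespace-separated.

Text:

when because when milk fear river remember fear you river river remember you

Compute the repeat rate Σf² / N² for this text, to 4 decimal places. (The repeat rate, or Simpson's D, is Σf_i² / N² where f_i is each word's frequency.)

0.1598

Frequencies: river:3, when:2, fear:2, remember:2, you:2, because:1, milk:1
Σf² = 27; N² = 169
Repeat rate = 27 / 169 = 0.1598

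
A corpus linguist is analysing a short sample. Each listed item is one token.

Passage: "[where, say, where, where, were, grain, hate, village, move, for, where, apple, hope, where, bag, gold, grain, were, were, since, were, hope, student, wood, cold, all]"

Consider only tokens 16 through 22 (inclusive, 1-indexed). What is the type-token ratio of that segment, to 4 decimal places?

0.7143

Segment tokens 16–22: gold, grain, were, were, since, were, hope
Segment N = 7, segment V = 5.
TTR = 5 / 7 = 0.7143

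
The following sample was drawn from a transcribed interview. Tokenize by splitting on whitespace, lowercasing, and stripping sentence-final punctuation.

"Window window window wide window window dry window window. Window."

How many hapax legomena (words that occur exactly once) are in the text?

Frequencies: window:8, wide:1, dry:1
Hapax (freq=1): dry, wide

2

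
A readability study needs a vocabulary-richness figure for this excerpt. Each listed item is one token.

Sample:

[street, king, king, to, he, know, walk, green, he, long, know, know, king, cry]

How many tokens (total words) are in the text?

Tokens: street, king, king, to, he, know, walk, green, he, long, know, know, king, cry
N = 14

14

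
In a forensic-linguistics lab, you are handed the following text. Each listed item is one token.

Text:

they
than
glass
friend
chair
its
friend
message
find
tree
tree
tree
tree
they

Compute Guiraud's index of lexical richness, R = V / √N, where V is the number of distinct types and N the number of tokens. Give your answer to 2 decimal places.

N = 14, V = 9.
√N = 3.741657
R = 9 / 3.741657 = 2.41

2.41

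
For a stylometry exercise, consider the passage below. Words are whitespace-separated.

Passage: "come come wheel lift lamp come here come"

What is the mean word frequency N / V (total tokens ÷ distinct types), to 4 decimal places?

1.6000

N = 8 tokens, V = 5 types.
Mean frequency = N / V = 8 / 5 = 1.6000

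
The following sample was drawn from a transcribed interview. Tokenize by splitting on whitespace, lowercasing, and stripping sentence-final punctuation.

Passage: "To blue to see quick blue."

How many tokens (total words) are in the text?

Tokens: to, blue, to, see, quick, blue
N = 6

6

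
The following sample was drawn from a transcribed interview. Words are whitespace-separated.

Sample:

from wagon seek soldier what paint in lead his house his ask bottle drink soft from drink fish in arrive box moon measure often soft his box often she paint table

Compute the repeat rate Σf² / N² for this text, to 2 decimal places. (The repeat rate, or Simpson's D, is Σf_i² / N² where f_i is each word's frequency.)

Frequencies: his:3, from:2, paint:2, in:2, drink:2, soft:2, box:2, often:2, wagon:1, seek:1, soldier:1, what:1, lead:1, house:1, ask:1, bottle:1, fish:1, arrive:1, moon:1, measure:1, … (2 more, each freq 1)
Σf² = 51; N² = 961
Repeat rate = 51 / 961 = 0.05

0.05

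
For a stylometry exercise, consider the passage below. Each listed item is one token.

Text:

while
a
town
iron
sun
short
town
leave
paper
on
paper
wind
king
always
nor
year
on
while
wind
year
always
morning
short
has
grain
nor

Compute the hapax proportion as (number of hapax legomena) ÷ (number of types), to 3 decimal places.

Frequencies: while:2, town:2, short:2, paper:2, on:2, wind:2, always:2, nor:2, year:2, a:1, iron:1, sun:1, leave:1, king:1, morning:1, has:1, grain:1
Hapax count = 8; type count = 17.
Ratio = 8 / 17 = 0.471

0.471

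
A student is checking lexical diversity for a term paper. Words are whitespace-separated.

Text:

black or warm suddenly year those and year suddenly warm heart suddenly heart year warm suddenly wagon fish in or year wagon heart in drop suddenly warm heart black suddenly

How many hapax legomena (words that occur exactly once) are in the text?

4

Frequencies: suddenly:6, warm:4, year:4, heart:4, black:2, or:2, wagon:2, in:2, those:1, and:1, fish:1, drop:1
Hapax (freq=1): and, drop, fish, those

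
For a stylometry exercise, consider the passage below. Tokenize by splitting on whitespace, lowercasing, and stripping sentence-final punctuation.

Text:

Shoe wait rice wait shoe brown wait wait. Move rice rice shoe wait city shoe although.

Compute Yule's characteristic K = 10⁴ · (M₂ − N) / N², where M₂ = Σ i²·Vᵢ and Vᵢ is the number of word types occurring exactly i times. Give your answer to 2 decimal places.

Frequencies: wait:5, shoe:4, rice:3, brown:1, move:1, city:1, although:1
N = 16. Frequency spectrum: V_1=4, V_3=1, V_4=1, V_5=1
M₂ = 1²·4 + 3²·1 + 4²·1 + 5²·1 = 54
K = 10000 × (54 − 16) / 16² = 1484.38

1484.38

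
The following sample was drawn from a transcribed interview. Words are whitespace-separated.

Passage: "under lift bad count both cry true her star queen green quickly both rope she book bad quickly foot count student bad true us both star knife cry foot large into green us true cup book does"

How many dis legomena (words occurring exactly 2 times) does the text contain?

Frequencies: bad:3, both:3, true:3, count:2, cry:2, star:2, green:2, quickly:2, book:2, foot:2, us:2, under:1, lift:1, her:1, queen:1, rope:1, she:1, student:1, knife:1, large:1, … (3 more, each freq 1)
Words with frequency 2: book, count, cry, foot, green, quickly, star, us

8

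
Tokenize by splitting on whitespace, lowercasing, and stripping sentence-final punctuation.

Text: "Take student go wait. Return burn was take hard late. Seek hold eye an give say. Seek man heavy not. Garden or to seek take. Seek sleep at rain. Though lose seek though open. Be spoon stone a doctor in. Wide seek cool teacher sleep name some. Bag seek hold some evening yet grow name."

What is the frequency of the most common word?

Frequencies: seek:7, take:3, hold:2, sleep:2, though:2, name:2, some:2, student:1, go:1, wait:1, return:1, burn:1, was:1, hard:1, late:1, eye:1, an:1, give:1, say:1, man:1, … (22 more, each freq 1)
Most common: 'seek' with frequency 7.

7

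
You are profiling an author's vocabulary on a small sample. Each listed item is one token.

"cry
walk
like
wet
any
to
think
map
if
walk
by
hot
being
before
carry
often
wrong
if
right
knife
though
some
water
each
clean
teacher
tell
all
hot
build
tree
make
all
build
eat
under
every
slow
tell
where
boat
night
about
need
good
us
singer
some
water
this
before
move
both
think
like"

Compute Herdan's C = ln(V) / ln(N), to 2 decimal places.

N = 55, V = 44.
ln(V) = 3.784190, ln(N) = 4.007333
C = 3.784190 / 4.007333 = 0.94

0.94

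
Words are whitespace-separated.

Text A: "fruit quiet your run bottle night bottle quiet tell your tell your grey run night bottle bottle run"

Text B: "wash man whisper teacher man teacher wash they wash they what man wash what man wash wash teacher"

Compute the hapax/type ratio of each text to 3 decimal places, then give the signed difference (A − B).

0.083

A: hapax=2, V=8, ratio=0.250
B: hapax=1, V=6, ratio=0.167
Difference = 0.250 − 0.167 = 0.083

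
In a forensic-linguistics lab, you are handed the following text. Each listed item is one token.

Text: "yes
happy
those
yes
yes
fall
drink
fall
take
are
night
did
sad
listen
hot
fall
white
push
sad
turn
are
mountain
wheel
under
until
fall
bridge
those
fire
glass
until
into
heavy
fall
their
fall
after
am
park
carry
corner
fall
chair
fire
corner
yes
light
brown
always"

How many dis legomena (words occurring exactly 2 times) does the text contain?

6

Frequencies: fall:7, yes:4, those:2, are:2, sad:2, until:2, fire:2, corner:2, happy:1, drink:1, take:1, night:1, did:1, listen:1, hot:1, white:1, push:1, turn:1, mountain:1, wheel:1, … (14 more, each freq 1)
Words with frequency 2: are, corner, fire, sad, those, until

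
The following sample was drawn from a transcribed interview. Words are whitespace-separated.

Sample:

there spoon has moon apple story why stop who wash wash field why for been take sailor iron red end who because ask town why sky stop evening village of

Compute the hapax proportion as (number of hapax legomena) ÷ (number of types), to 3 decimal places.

Frequencies: why:3, stop:2, who:2, wash:2, there:1, spoon:1, has:1, moon:1, apple:1, story:1, field:1, for:1, been:1, take:1, sailor:1, iron:1, red:1, end:1, because:1, ask:1, … (5 more, each freq 1)
Hapax count = 21; type count = 25.
Ratio = 21 / 25 = 0.840

0.840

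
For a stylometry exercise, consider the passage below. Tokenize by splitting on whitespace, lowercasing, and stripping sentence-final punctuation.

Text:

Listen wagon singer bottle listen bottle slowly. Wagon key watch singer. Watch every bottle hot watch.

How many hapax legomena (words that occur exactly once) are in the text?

4

Frequencies: bottle:3, watch:3, listen:2, wagon:2, singer:2, slowly:1, key:1, every:1, hot:1
Hapax (freq=1): every, hot, key, slowly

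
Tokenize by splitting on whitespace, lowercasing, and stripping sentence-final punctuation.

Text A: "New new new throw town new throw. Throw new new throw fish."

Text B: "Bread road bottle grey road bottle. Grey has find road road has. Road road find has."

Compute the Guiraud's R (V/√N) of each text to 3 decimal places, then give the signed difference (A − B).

-0.345

A: V=4, N=12, R=1.155
B: V=6, N=16, R=1.500
Difference = 1.155 − 1.500 = -0.345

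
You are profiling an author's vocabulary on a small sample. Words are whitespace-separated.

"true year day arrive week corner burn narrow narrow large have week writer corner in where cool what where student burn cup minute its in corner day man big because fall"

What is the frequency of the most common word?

Frequencies: corner:3, day:2, week:2, burn:2, narrow:2, in:2, where:2, true:1, year:1, arrive:1, large:1, have:1, writer:1, cool:1, what:1, student:1, cup:1, minute:1, its:1, man:1, … (3 more, each freq 1)
Most common: 'corner' with frequency 3.

3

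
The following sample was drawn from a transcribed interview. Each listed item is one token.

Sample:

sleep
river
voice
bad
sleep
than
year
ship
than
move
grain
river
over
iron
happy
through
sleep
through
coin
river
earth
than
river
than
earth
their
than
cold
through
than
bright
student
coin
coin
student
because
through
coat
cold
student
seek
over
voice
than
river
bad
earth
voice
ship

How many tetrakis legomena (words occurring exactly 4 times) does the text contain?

Frequencies: than:7, river:5, through:4, sleep:3, voice:3, coin:3, earth:3, student:3, bad:2, ship:2, over:2, cold:2, year:1, move:1, grain:1, iron:1, happy:1, their:1, bright:1, because:1, … (2 more, each freq 1)
Words with frequency 4: through

1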